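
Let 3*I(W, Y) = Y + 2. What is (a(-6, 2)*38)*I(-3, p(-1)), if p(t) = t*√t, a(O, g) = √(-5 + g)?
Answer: √3*(38 + 76*I)/3 ≈ 21.939 + 43.879*I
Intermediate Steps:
p(t) = t^(3/2)
I(W, Y) = ⅔ + Y/3 (I(W, Y) = (Y + 2)/3 = (2 + Y)/3 = ⅔ + Y/3)
(a(-6, 2)*38)*I(-3, p(-1)) = (√(-5 + 2)*38)*(⅔ + (-1)^(3/2)/3) = (√(-3)*38)*(⅔ + (-I)/3) = ((I*√3)*38)*(⅔ - I/3) = (38*I*√3)*(⅔ - I/3) = 38*I*√3*(⅔ - I/3)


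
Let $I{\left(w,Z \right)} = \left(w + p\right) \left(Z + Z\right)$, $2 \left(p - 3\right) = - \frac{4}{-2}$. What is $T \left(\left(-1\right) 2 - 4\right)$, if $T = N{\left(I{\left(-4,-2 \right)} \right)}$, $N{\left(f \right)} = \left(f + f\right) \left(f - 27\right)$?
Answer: $0$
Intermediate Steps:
$p = 4$ ($p = 3 + \frac{\left(-4\right) \frac{1}{-2}}{2} = 3 + \frac{\left(-4\right) \left(- \frac{1}{2}\right)}{2} = 3 + \frac{1}{2} \cdot 2 = 3 + 1 = 4$)
$I{\left(w,Z \right)} = 2 Z \left(4 + w\right)$ ($I{\left(w,Z \right)} = \left(w + 4\right) \left(Z + Z\right) = \left(4 + w\right) 2 Z = 2 Z \left(4 + w\right)$)
$N{\left(f \right)} = 2 f \left(-27 + f\right)$
$T = 0$ ($T = 2 \cdot 2 \left(-2\right) \left(4 - 4\right) \left(-27 + 2 \left(-2\right) \left(4 - 4\right)\right) = 2 \cdot 2 \left(-2\right) 0 \left(-27 + 2 \left(-2\right) 0\right) = 2 \cdot 0 \left(-27 + 0\right) = 2 \cdot 0 \left(-27\right) = 0$)
$T \left(\left(-1\right) 2 - 4\right) = 0 \left(\left(-1\right) 2 - 4\right) = 0 \left(-2 - 4\right) = 0 \left(-6\right) = 0$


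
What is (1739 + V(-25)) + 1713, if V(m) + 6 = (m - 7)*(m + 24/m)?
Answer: 106918/25 ≈ 4276.7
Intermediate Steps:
V(m) = -6 + (-7 + m)*(m + 24/m) (V(m) = -6 + (m - 7)*(m + 24/m) = -6 + (-7 + m)*(m + 24/m))
(1739 + V(-25)) + 1713 = (1739 + (18 + (-25)² - 168/(-25) - 7*(-25))) + 1713 = (1739 + (18 + 625 - 168*(-1/25) + 175)) + 1713 = (1739 + (18 + 625 + 168/25 + 175)) + 1713 = (1739 + 20618/25) + 1713 = 64093/25 + 1713 = 106918/25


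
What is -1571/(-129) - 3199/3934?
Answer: 823949/72498 ≈ 11.365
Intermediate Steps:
-1571/(-129) - 3199/3934 = -1571*(-1/129) - 3199*1/3934 = 1571/129 - 457/562 = 823949/72498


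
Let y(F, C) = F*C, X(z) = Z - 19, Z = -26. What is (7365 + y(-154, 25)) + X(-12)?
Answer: 3470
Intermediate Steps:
X(z) = -45 (X(z) = -26 - 19 = -45)
y(F, C) = C*F
(7365 + y(-154, 25)) + X(-12) = (7365 + 25*(-154)) - 45 = (7365 - 3850) - 45 = 3515 - 45 = 3470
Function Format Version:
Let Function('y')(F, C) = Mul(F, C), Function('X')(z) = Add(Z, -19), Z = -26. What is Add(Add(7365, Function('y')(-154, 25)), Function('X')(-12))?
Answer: 3470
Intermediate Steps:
Function('X')(z) = -45 (Function('X')(z) = Add(-26, -19) = -45)
Function('y')(F, C) = Mul(C, F)
Add(Add(7365, Function('y')(-154, 25)), Function('X')(-12)) = Add(Add(7365, Mul(25, -154)), -45) = Add(Add(7365, -3850), -45) = Add(3515, -45) = 3470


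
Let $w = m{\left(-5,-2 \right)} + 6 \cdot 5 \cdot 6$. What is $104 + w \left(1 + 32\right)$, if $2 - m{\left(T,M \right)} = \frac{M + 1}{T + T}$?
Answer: $\frac{61067}{10} \approx 6106.7$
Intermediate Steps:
$m{\left(T,M \right)} = 2 - \frac{1 + M}{2 T}$ ($m{\left(T,M \right)} = 2 - \frac{M + 1}{T + T} = 2 - \frac{1 + M}{2 T}$)
$w = \frac{1819}{10}$ ($w = \frac{-1 - -2 + 4 \left(-5\right)}{2 \left(-5\right)} + 6 \cdot 5 \cdot 6 = \frac{1}{2} \left(- \frac{1}{5}\right) \left(-1 + 2 - 20\right) + 30 \cdot 6 = \frac{1}{2} \left(- \frac{1}{5}\right) \left(-19\right) + 180 = \frac{19}{10} + 180 = \frac{1819}{10} \approx 181.9$)
$104 + w \left(1 + 32\right) = 104 + \frac{1819 \left(1 + 32\right)}{10} = 104 + \frac{1819}{10} \cdot 33 = 104 + \frac{60027}{10} = \frac{61067}{10}$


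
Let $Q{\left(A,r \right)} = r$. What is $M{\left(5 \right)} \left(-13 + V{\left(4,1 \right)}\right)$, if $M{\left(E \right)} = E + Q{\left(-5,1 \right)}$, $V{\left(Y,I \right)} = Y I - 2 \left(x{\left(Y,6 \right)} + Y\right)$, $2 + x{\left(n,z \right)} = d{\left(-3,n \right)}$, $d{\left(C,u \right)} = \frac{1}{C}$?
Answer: $-74$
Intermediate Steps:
$x{\left(n,z \right)} = - \frac{7}{3}$ ($x{\left(n,z \right)} = -2 + \frac{1}{-3} = -2 - \frac{1}{3} = - \frac{7}{3}$)
$V{\left(Y,I \right)} = \frac{14}{3} - 2 Y + I Y$ ($V{\left(Y,I \right)} = Y I - 2 \left(- \frac{7}{3} + Y\right) = I Y - \left(- \frac{14}{3} + 2 Y\right) = \frac{14}{3} - 2 Y + I Y$)
$M{\left(E \right)} = 1 + E$ ($M{\left(E \right)} = E + 1 = 1 + E$)
$M{\left(5 \right)} \left(-13 + V{\left(4,1 \right)}\right) = \left(1 + 5\right) \left(-13 + \left(\frac{14}{3} - 8 + 1 \cdot 4\right)\right) = 6 \left(-13 + \left(\frac{14}{3} - 8 + 4\right)\right) = 6 \left(-13 + \frac{2}{3}\right) = 6 \left(- \frac{37}{3}\right) = -74$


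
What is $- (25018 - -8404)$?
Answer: $-33422$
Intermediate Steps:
$- (25018 - -8404) = - (25018 + 8404) = \left(-1\right) 33422 = -33422$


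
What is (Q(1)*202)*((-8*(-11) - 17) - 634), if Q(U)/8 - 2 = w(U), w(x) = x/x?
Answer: -2729424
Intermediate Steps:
w(x) = 1
Q(U) = 24 (Q(U) = 16 + 8*1 = 16 + 8 = 24)
(Q(1)*202)*((-8*(-11) - 17) - 634) = (24*202)*((-8*(-11) - 17) - 634) = 4848*((88 - 17) - 634) = 4848*(71 - 634) = 4848*(-563) = -2729424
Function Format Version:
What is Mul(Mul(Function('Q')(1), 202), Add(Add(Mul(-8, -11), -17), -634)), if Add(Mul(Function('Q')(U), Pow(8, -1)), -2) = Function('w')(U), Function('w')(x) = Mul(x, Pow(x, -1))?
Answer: -2729424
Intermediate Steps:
Function('w')(x) = 1
Function('Q')(U) = 24 (Function('Q')(U) = Add(16, Mul(8, 1)) = Add(16, 8) = 24)
Mul(Mul(Function('Q')(1), 202), Add(Add(Mul(-8, -11), -17), -634)) = Mul(Mul(24, 202), Add(Add(Mul(-8, -11), -17), -634)) = Mul(4848, Add(Add(88, -17), -634)) = Mul(4848, Add(71, -634)) = Mul(4848, -563) = -2729424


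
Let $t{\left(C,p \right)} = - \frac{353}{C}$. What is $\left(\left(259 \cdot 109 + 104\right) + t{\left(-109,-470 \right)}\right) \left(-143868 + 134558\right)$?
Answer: $- \frac{28757361080}{109} \approx -2.6383 \cdot 10^{8}$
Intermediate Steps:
$\left(\left(259 \cdot 109 + 104\right) + t{\left(-109,-470 \right)}\right) \left(-143868 + 134558\right) = \left(\left(259 \cdot 109 + 104\right) - \frac{353}{-109}\right) \left(-143868 + 134558\right) = \left(\left(28231 + 104\right) - - \frac{353}{109}\right) \left(-9310\right) = \left(28335 + \frac{353}{109}\right) \left(-9310\right) = \frac{3088868}{109} \left(-9310\right) = - \frac{28757361080}{109}$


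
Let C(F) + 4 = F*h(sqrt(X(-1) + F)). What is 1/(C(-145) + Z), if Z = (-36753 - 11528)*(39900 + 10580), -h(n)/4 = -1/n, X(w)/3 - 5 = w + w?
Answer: -20716411514/50490553649104935401 - 145*I*sqrt(34)/100981107298209870802 ≈ -4.103e-10 - 8.3727e-18*I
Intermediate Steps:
X(w) = 15 + 6*w (X(w) = 15 + 3*(w + w) = 15 + 3*(2*w) = 15 + 6*w)
h(n) = 4/n (h(n) = -(-4)/n = 4/n)
Z = -2437224880 (Z = -48281*50480 = -2437224880)
C(F) = -4 + 4*F/sqrt(9 + F) (C(F) = -4 + F*(4/(sqrt((15 + 6*(-1)) + F))) = -4 + F*(4/(sqrt((15 - 6) + F))) = -4 + F*(4/(sqrt(9 + F))) = -4 + F*(4/sqrt(9 + F)) = -4 + 4*F/sqrt(9 + F))
1/(C(-145) + Z) = 1/((-4 + 4*(-145)/sqrt(9 - 145)) - 2437224880) = 1/((-4 + 4*(-145)/sqrt(-136)) - 2437224880) = 1/((-4 + 4*(-145)*(-I*sqrt(34)/68)) - 2437224880) = 1/((-4 + 145*I*sqrt(34)/17) - 2437224880) = 1/(-2437224884 + 145*I*sqrt(34)/17)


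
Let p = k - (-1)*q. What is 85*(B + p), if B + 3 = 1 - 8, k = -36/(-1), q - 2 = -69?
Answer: -3485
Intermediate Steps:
q = -67 (q = 2 - 69 = -67)
k = 36 (k = -36*(-1) = 36)
B = -10 (B = -3 + (1 - 8) = -3 - 7 = -10)
p = -31 (p = 36 - (-1)*(-67) = 36 - 1*67 = 36 - 67 = -31)
85*(B + p) = 85*(-10 - 31) = 85*(-41) = -3485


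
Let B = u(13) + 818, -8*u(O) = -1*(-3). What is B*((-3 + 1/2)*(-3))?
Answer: 98115/16 ≈ 6132.2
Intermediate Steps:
u(O) = -3/8 (u(O) = -(-1)*(-3)/8 = -1/8*3 = -3/8)
B = 6541/8 (B = -3/8 + 818 = 6541/8 ≈ 817.63)
B*((-3 + 1/2)*(-3)) = 6541*((-3 + 1/2)*(-3))/8 = 6541*(-5/2*(-3))/8 = (6541/8)*(15/2) = 98115/16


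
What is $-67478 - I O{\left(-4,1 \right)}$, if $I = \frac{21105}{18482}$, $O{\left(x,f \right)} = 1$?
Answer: $- \frac{1247149501}{18482} \approx -67479.0$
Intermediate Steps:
$I = \frac{21105}{18482}$ ($I = 21105 \cdot \frac{1}{18482} = \frac{21105}{18482} \approx 1.1419$)
$-67478 - I O{\left(-4,1 \right)} = -67478 - \frac{21105}{18482} \cdot 1 = -67478 - \frac{21105}{18482} = - \frac{1247149501}{18482}$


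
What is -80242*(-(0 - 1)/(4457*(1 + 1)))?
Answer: -40121/4457 ≈ -9.0018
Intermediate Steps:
-80242*(-(0 - 1)/(4457*(1 + 1))) = -80242/((-8914/(-1))) = -80242/((-8914*(-1))) = -80242/((-4457*(-2))) = -80242/8914 = -80242*1/8914 = -40121/4457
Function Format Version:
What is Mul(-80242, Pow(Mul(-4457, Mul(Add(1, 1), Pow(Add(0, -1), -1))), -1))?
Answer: Rational(-40121, 4457) ≈ -9.0018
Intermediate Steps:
Mul(-80242, Pow(Mul(-4457, Mul(Add(1, 1), Pow(Add(0, -1), -1))), -1)) = Mul(-80242, Pow(Mul(-4457, Mul(2, Pow(-1, -1))), -1)) = Mul(-80242, Pow(Mul(-4457, Mul(2, -1)), -1)) = Mul(-80242, Pow(Mul(-4457, -2), -1)) = Mul(-80242, Pow(8914, -1)) = Mul(-80242, Rational(1, 8914)) = Rational(-40121, 4457)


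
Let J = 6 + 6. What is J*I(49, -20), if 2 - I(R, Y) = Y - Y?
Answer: 24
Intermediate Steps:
J = 12
I(R, Y) = 2 (I(R, Y) = 2 - (Y - Y) = 2 - 1*0 = 2 + 0 = 2)
J*I(49, -20) = 12*2 = 24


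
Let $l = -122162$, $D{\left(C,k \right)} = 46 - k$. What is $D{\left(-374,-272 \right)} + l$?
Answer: $-121844$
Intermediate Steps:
$D{\left(-374,-272 \right)} + l = \left(46 - -272\right) - 122162 = \left(46 + 272\right) - 122162 = 318 - 122162 = -121844$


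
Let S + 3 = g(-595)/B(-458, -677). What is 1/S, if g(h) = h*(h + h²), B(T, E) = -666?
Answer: 37/11682714 ≈ 3.1671e-6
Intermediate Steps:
S = 11682714/37 (S = -3 + ((-595)²*(1 - 595))/(-666) = -3 + (354025*(-594))*(-1/666) = -3 - 210290850*(-1/666) = -3 + 11682825/37 = 11682714/37 ≈ 3.1575e+5)
1/S = 1/(11682714/37) = 37/11682714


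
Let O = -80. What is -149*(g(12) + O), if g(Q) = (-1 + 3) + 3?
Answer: 11175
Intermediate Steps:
g(Q) = 5 (g(Q) = 2 + 3 = 5)
-149*(g(12) + O) = -149*(5 - 80) = -149*(-75) = 11175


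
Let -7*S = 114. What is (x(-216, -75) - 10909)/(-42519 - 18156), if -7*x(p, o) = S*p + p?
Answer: 557653/2973075 ≈ 0.18757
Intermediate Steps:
S = -114/7 (S = -⅐*114 = -114/7 ≈ -16.286)
x(p, o) = 107*p/49 (x(p, o) = -(-114*p/7 + p)/7 = -(-107)*p/49 = 107*p/49)
(x(-216, -75) - 10909)/(-42519 - 18156) = ((107/49)*(-216) - 10909)/(-42519 - 18156) = (-23112/49 - 10909)/(-60675) = -557653/49*(-1/60675) = 557653/2973075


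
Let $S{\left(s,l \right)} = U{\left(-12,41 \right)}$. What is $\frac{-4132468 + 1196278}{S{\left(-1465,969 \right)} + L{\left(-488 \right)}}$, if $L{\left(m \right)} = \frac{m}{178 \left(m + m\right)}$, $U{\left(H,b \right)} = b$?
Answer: $- \frac{1045283640}{14597} \approx -71610.0$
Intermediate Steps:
$S{\left(s,l \right)} = 41$
$L{\left(m \right)} = \frac{1}{356}$ ($L{\left(m \right)} = \frac{m}{178 \cdot 2 m} = \frac{m}{356 m} = m \frac{1}{356 m} = \frac{1}{356}$)
$\frac{-4132468 + 1196278}{S{\left(-1465,969 \right)} + L{\left(-488 \right)}} = \frac{-4132468 + 1196278}{41 + \frac{1}{356}} = - \frac{2936190}{\frac{14597}{356}} = \left(-2936190\right) \frac{356}{14597} = - \frac{1045283640}{14597}$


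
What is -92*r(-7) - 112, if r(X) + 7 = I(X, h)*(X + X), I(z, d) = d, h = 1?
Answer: 1820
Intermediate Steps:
r(X) = -7 + 2*X (r(X) = -7 + 1*(X + X) = -7 + 1*(2*X) = -7 + 2*X)
-92*r(-7) - 112 = -92*(-7 + 2*(-7)) - 112 = -92*(-7 - 14) - 112 = -92*(-21) - 112 = 1932 - 112 = 1820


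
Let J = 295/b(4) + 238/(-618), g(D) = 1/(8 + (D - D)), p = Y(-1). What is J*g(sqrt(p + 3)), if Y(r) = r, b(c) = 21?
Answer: 3694/2163 ≈ 1.7078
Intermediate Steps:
p = -1
g(D) = 1/8 (g(D) = 1/(8 + 0) = 1/8)
J = 29552/2163 (J = 295/21 + 238/(-618) = 295*(1/21) + 238*(-1/618) = 295/21 - 119/309 = 29552/2163 ≈ 13.663)
J*g(sqrt(p + 3)) = (29552/2163)*(1/8) = 3694/2163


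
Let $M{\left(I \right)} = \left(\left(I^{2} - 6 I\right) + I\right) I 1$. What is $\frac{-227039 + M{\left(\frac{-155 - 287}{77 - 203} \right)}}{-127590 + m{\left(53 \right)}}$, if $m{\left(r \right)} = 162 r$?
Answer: $\frac{56775011887}{29756593188} \approx 1.908$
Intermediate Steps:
$M{\left(I \right)} = I \left(I^{2} - 5 I\right)$ ($M{\left(I \right)} = \left(I^{2} - 5 I\right) I 1 = I \left(I^{2} - 5 I\right) 1 = I \left(I^{2} - 5 I\right)$)
$\frac{-227039 + M{\left(\frac{-155 - 287}{77 - 203} \right)}}{-127590 + m{\left(53 \right)}} = \frac{-227039 + \left(\frac{-155 - 287}{77 - 203}\right)^{2} \left(-5 + \frac{-155 - 287}{77 - 203}\right)}{-127590 + 162 \cdot 53} = \frac{-227039 + \left(- \frac{442}{-126}\right)^{2} \left(-5 - \frac{442}{-126}\right)}{-127590 + 8586} = \frac{-227039 + \left(\left(-442\right) \left(- \frac{1}{126}\right)\right)^{2} \left(-5 - - \frac{221}{63}\right)}{-119004} = \left(-227039 + \left(\frac{221}{63}\right)^{2} \left(-5 + \frac{221}{63}\right)\right) \left(- \frac{1}{119004}\right) = \left(-227039 + \frac{48841}{3969} \left(- \frac{94}{63}\right)\right) \left(- \frac{1}{119004}\right) = \left(-227039 - \frac{4591054}{250047}\right) \left(- \frac{1}{119004}\right) = \left(- \frac{56775011887}{250047}\right) \left(- \frac{1}{119004}\right) = \frac{56775011887}{29756593188}$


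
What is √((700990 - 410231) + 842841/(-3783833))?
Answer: √4162907441336684198/3783833 ≈ 539.22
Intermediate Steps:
√((700990 - 410231) + 842841/(-3783833)) = √(290759 + 842841*(-1/3783833)) = √(290759 - 842841/3783833) = √(1100182656406/3783833) = √4162907441336684198/3783833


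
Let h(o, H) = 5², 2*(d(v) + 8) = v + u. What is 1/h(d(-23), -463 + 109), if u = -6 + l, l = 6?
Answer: 1/25 ≈ 0.040000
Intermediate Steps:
u = 0 (u = -6 + 6 = 0)
d(v) = -8 + v/2 (d(v) = -8 + (v + 0)/2 = -8 + v/2)
h(o, H) = 25
1/h(d(-23), -463 + 109) = 1/25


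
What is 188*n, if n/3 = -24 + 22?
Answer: -1128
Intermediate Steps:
n = -6 (n = 3*(-24 + 22) = 3*(-2) = -6)
188*n = 188*(-6) = -1128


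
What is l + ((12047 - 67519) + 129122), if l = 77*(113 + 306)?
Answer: 105913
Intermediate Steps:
l = 32263 (l = 77*419 = 32263)
l + ((12047 - 67519) + 129122) = 32263 + ((12047 - 67519) + 129122) = 32263 + (-55472 + 129122) = 32263 + 73650 = 105913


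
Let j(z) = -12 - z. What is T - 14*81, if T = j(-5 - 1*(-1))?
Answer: -1142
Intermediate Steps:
T = -8 (T = -12 - (-5 - 1*(-1)) = -12 - (-5 + 1) = -12 - 1*(-4) = -12 + 4 = -8)
T - 14*81 = -8 - 14*81 = -8 - 1134 = -1142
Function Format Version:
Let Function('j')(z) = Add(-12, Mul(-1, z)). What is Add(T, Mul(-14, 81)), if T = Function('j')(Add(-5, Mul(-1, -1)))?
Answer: -1142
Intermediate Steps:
T = -8 (T = Add(-12, Mul(-1, Add(-5, Mul(-1, -1)))) = Add(-12, Mul(-1, Add(-5, 1))) = Add(-12, Mul(-1, -4)) = Add(-12, 4) = -8)
Add(T, Mul(-14, 81)) = Add(-8, Mul(-14, 81)) = Add(-8, -1134) = -1142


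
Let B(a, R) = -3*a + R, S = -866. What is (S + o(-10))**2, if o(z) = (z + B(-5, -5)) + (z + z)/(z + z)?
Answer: 748225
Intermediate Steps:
B(a, R) = R - 3*a
o(z) = 11 + z (o(z) = (z + (-5 - 3*(-5))) + (z + z)/(z + z) = (z + (-5 + 15)) + (2*z)/((2*z)) = (z + 10) + (2*z)*(1/(2*z)) = (10 + z) + 1 = 11 + z)
(S + o(-10))**2 = (-866 + (11 - 10))**2 = (-866 + 1)**2 = (-865)**2 = 748225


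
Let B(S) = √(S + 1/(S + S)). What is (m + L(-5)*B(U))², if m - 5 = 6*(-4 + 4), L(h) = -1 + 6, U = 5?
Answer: (10 + √510)²/4 ≈ 265.42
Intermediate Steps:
L(h) = 5
B(S) = √(S + 1/(2*S))
m = 5 (m = 5 + 6*(-4 + 4) = 5 + 6*0 = 5 + 0 = 5)
(m + L(-5)*B(U))² = (5 + 5*(√(2/5 + 4*5)/2))² = (5 + 5*(√(2*(⅕) + 20)/2))² = (5 + 5*(√(⅖ + 20)/2))² = (5 + 5*(√(102/5)/2))² = (5 + 5*((√510/5)/2))² = (5 + 5*(√510/10))² = (5 + √510/2)²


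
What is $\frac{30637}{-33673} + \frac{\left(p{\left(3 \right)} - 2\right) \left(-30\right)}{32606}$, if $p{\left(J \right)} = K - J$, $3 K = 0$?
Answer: $- \frac{496949536}{548970919} \approx -0.90524$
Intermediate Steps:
$K = 0$ ($K = \frac{1}{3} \cdot 0 = 0$)
$p{\left(J \right)} = - J$ ($p{\left(J \right)} = 0 - J = - J$)
$\frac{30637}{-33673} + \frac{\left(p{\left(3 \right)} - 2\right) \left(-30\right)}{32606} = \frac{30637}{-33673} + \frac{\left(\left(-1\right) 3 - 2\right) \left(-30\right)}{32606} = 30637 \left(- \frac{1}{33673}\right) + \left(-3 - 2\right) \left(-30\right) \frac{1}{32606} = - \frac{30637}{33673} + \left(-5\right) \left(-30\right) \frac{1}{32606} = - \frac{30637}{33673} + 150 \cdot \frac{1}{32606} = - \frac{30637}{33673} + \frac{75}{16303} = - \frac{496949536}{548970919}$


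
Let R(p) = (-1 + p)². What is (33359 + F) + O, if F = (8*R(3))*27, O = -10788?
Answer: 23435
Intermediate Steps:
F = 864 (F = (8*(-1 + 3)²)*27 = (8*2²)*27 = (8*4)*27 = 32*27 = 864)
(33359 + F) + O = (33359 + 864) - 10788 = 34223 - 10788 = 23435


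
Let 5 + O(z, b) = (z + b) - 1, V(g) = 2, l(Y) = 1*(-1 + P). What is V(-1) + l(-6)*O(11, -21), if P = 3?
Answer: -30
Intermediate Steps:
l(Y) = 2 (l(Y) = 1*(-1 + 3) = 1*2 = 2)
O(z, b) = -6 + b + z (O(z, b) = -5 + ((z + b) - 1) = -5 + ((b + z) - 1) = -5 + (-1 + b + z) = -6 + b + z)
V(-1) + l(-6)*O(11, -21) = 2 + 2*(-6 - 21 + 11) = 2 + 2*(-16) = 2 - 32 = -30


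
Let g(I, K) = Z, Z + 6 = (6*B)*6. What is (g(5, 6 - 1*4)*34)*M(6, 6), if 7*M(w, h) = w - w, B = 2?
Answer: 0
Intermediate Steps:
Z = 66 (Z = -6 + (6*2)*6 = -6 + 12*6 = -6 + 72 = 66)
g(I, K) = 66
M(w, h) = 0 (M(w, h) = (w - w)/7 = (⅐)*0 = 0)
(g(5, 6 - 1*4)*34)*M(6, 6) = (66*34)*0 = 2244*0 = 0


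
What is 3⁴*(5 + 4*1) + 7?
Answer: 736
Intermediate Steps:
3⁴*(5 + 4*1) + 7 = 81*(5 + 4) + 7 = 81*9 + 7 = 729 + 7 = 736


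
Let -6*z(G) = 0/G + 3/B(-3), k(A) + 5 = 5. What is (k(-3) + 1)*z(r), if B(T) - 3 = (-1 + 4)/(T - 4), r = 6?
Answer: -7/36 ≈ -0.19444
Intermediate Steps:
k(A) = 0 (k(A) = -5 + 5 = 0)
B(T) = 3 + 3/(-4 + T) (B(T) = 3 + (-1 + 4)/(T - 4) = 3 + 3/(-4 + T))
z(G) = -7/36 (z(G) = -(0/G + 3/((3*(-3 - 3)/(-4 - 3))))/6 = -(0 + 3/((3*(-6)/(-7))))/6 = -(0 + 3/((3*(-⅐)*(-6))))/6 = -(0 + 3/(18/7))/6 = -(0 + 3*(7/18))/6 = -(0 + 7/6)/6 = -⅙*7/6 = -7/36)
(k(-3) + 1)*z(r) = (0 + 1)*(-7/36) = 1*(-7/36) = -7/36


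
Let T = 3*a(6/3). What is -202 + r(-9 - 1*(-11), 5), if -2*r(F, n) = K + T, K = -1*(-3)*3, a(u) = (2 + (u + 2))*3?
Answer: -467/2 ≈ -233.50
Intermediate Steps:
a(u) = 12 + 3*u (a(u) = (2 + (2 + u))*3 = (4 + u)*3 = 12 + 3*u)
T = 54 (T = 3*(12 + 3*(6/3)) = 3*(12 + 3*(6*(⅓))) = 3*(12 + 3*2) = 3*(12 + 6) = 3*18 = 54)
K = 9 (K = 3*3 = 9)
r(F, n) = -63/2 (r(F, n) = -(9 + 54)/2 = -½*63 = -63/2)
-202 + r(-9 - 1*(-11), 5) = -202 - 63/2 = -467/2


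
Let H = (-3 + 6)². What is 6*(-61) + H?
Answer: -357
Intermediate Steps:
H = 9 (H = 3² = 9)
6*(-61) + H = 6*(-61) + 9 = -366 + 9 = -357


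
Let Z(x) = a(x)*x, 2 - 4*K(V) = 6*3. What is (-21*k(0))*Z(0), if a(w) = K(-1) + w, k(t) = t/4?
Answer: 0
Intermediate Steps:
K(V) = -4 (K(V) = ½ - 3*3/2 = ½ - ¼*18 = ½ - 9/2 = -4)
k(t) = t/4 (k(t) = t*(¼) = t/4)
a(w) = -4 + w
Z(x) = x*(-4 + x) (Z(x) = (-4 + x)*x = x*(-4 + x))
(-21*k(0))*Z(0) = (-21*0/4)*(0*(-4 + 0)) = (-21*0)*(0*(-4)) = 0*0 = 0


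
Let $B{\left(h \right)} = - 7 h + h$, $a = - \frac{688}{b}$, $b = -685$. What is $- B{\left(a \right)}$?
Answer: $\frac{4128}{685} \approx 6.0263$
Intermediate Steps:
$a = \frac{688}{685}$ ($a = - \frac{688}{-685} = \left(-688\right) \left(- \frac{1}{685}\right) = \frac{688}{685} \approx 1.0044$)
$B{\left(h \right)} = - 6 h$
$- B{\left(a \right)} = - \frac{\left(-6\right) 688}{685} = \left(-1\right) \left(- \frac{4128}{685}\right) = \frac{4128}{685}$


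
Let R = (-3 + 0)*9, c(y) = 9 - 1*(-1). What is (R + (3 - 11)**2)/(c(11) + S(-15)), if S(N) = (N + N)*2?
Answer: -37/50 ≈ -0.74000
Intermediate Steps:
c(y) = 10 (c(y) = 9 + 1 = 10)
R = -27 (R = -3*9 = -27)
S(N) = 4*N (S(N) = (2*N)*2 = 4*N)
(R + (3 - 11)**2)/(c(11) + S(-15)) = (-27 + (3 - 11)**2)/(10 + 4*(-15)) = (-27 + (-8)**2)/(10 - 60) = (-27 + 64)/(-50) = 37*(-1/50) = -37/50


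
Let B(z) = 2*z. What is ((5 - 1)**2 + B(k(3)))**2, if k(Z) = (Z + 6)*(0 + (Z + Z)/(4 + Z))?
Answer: 48400/49 ≈ 987.75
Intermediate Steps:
k(Z) = 2*Z*(6 + Z)/(4 + Z) (k(Z) = (6 + Z)*(0 + (2*Z)/(4 + Z)) = (6 + Z)*(0 + 2*Z/(4 + Z)) = (6 + Z)*(2*Z/(4 + Z)) = 2*Z*(6 + Z)/(4 + Z))
((5 - 1)**2 + B(k(3)))**2 = ((5 - 1)**2 + 2*(2*3*(6 + 3)/(4 + 3)))**2 = (4**2 + 2*(2*3*9/7))**2 = (16 + 2*(2*3*(1/7)*9))**2 = (16 + 2*(54/7))**2 = (16 + 108/7)**2 = (220/7)**2 = 48400/49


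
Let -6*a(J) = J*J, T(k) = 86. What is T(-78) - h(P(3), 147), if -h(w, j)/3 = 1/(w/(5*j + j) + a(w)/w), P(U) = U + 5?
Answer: 48901/584 ≈ 83.735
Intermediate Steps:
a(J) = -J**2/6 (a(J) = -J*J/6 = -J**2/6)
P(U) = 5 + U
h(w, j) = -3/(-w/6 + w/(6*j)) (h(w, j) = -3/(w/(5*j + j) + (-w**2/6)/w) = -3/(w/((6*j)) - w/6) = -3/(w*(1/(6*j)) - w/6) = -3/(w/(6*j) - w/6) = -3/(-w/6 + w/(6*j)))
T(-78) - h(P(3), 147) = 86 - 18*147/((5 + 3)*(-1 + 147)) = 86 - 18*147/(8*146) = 86 - 1*1323/584 = 86 - 1323/584 = 48901/584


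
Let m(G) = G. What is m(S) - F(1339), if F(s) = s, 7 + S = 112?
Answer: -1234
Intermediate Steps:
S = 105 (S = -7 + 112 = 105)
m(S) - F(1339) = 105 - 1*1339 = 105 - 1339 = -1234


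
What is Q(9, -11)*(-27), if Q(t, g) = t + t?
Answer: -486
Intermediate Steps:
Q(t, g) = 2*t
Q(9, -11)*(-27) = (2*9)*(-27) = 18*(-27) = -486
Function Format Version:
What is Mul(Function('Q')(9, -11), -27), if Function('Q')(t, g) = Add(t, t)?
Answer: -486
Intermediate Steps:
Function('Q')(t, g) = Mul(2, t)
Mul(Function('Q')(9, -11), -27) = Mul(Mul(2, 9), -27) = Mul(18, -27) = -486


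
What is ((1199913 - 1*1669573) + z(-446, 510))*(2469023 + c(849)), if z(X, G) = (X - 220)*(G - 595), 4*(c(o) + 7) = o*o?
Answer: -2188517544125/2 ≈ -1.0943e+12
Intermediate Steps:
c(o) = -7 + o²/4 (c(o) = -7 + (o*o)/4 = -7 + o²/4)
z(X, G) = (-595 + G)*(-220 + X) (z(X, G) = (-220 + X)*(-595 + G) = (-595 + G)*(-220 + X))
((1199913 - 1*1669573) + z(-446, 510))*(2469023 + c(849)) = ((1199913 - 1*1669573) + (130900 - 595*(-446) - 220*510 + 510*(-446)))*(2469023 + (-7 + (¼)*849²)) = ((1199913 - 1669573) + (130900 + 265370 - 112200 - 227460))*(2469023 + (-7 + (¼)*720801)) = (-469660 + 56610)*(2469023 + (-7 + 720801/4)) = -413050*(2469023 + 720773/4) = -413050*10596865/4 = -2188517544125/2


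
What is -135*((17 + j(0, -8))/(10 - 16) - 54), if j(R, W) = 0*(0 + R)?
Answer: 15345/2 ≈ 7672.5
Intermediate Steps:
j(R, W) = 0 (j(R, W) = 0*R = 0)
-135*((17 + j(0, -8))/(10 - 16) - 54) = -135*((17 + 0)/(10 - 16) - 54) = -135*(17/(-6) - 54) = -135*(17*(-⅙) - 54) = -135*(-17/6 - 54) = -135*(-341/6) = 15345/2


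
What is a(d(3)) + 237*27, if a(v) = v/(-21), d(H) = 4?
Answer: 134375/21 ≈ 6398.8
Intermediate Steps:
a(v) = -v/21 (a(v) = v*(-1/21) = -v/21)
a(d(3)) + 237*27 = -1/21*4 + 237*27 = -4/21 + 6399 = 134375/21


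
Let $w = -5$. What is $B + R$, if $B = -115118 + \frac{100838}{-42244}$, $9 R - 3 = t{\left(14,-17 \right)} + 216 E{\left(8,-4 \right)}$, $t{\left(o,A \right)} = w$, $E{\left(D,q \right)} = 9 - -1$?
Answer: $- \frac{21838574059}{190098} \approx -1.1488 \cdot 10^{5}$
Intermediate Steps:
$E{\left(D,q \right)} = 10$ ($E{\left(D,q \right)} = 9 + 1 = 10$)
$t{\left(o,A \right)} = -5$
$R = \frac{2158}{9}$ ($R = \frac{1}{3} + \frac{-5 + 216 \cdot 10}{9} = \frac{1}{3} + \frac{-5 + 2160}{9} = \frac{1}{3} + \frac{1}{9} \cdot 2155 = \frac{1}{3} + \frac{2155}{9} = \frac{2158}{9} \approx 239.78$)
$B = - \frac{2431572815}{21122}$ ($B = -115118 + 100838 \left(- \frac{1}{42244}\right) = -115118 - \frac{50419}{21122} = - \frac{2431572815}{21122} \approx -1.1512 \cdot 10^{5}$)
$B + R = - \frac{2431572815}{21122} + \frac{2158}{9} = - \frac{21838574059}{190098}$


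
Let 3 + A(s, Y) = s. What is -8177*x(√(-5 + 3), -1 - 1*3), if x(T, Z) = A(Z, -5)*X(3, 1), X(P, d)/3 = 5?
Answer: 858585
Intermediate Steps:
X(P, d) = 15 (X(P, d) = 3*5 = 15)
A(s, Y) = -3 + s
x(T, Z) = -45 + 15*Z (x(T, Z) = (-3 + Z)*15 = -45 + 15*Z)
-8177*x(√(-5 + 3), -1 - 1*3) = -8177*(-45 + 15*(-1 - 1*3)) = -8177*(-45 + 15*(-1 - 3)) = -8177*(-45 + 15*(-4)) = -8177*(-45 - 60) = -8177*(-105) = 858585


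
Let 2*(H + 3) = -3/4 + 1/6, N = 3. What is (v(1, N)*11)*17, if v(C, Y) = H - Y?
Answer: -28237/24 ≈ -1176.5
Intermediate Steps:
H = -79/24 (H = -3 + (-3/4 + 1/6)/2 = -3 + (-3*¼ + 1*(⅙))/2 = -3 + (-¾ + ⅙)/2 = -3 + (½)*(-7/12) = -3 - 7/24 = -79/24 ≈ -3.2917)
v(C, Y) = -79/24 - Y
(v(1, N)*11)*17 = ((-79/24 - 1*3)*11)*17 = ((-79/24 - 3)*11)*17 = -151/24*11*17 = -1661/24*17 = -28237/24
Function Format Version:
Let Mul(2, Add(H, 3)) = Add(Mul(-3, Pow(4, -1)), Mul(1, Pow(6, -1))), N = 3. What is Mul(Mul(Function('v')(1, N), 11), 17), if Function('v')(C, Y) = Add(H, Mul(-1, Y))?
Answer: Rational(-28237, 24) ≈ -1176.5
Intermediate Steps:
H = Rational(-79, 24) (H = Add(-3, Mul(Rational(1, 2), Add(Mul(-3, Pow(4, -1)), Mul(1, Pow(6, -1))))) = Add(-3, Mul(Rational(1, 2), Add(Mul(-3, Rational(1, 4)), Mul(1, Rational(1, 6))))) = Add(-3, Mul(Rational(1, 2), Add(Rational(-3, 4), Rational(1, 6)))) = Add(-3, Mul(Rational(1, 2), Rational(-7, 12))) = Add(-3, Rational(-7, 24)) = Rational(-79, 24) ≈ -3.2917)
Function('v')(C, Y) = Add(Rational(-79, 24), Mul(-1, Y))
Mul(Mul(Function('v')(1, N), 11), 17) = Mul(Mul(Add(Rational(-79, 24), Mul(-1, 3)), 11), 17) = Mul(Mul(Add(Rational(-79, 24), -3), 11), 17) = Mul(Mul(Rational(-151, 24), 11), 17) = Mul(Rational(-1661, 24), 17) = Rational(-28237, 24)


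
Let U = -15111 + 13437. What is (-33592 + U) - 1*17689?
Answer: -52955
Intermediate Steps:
U = -1674
(-33592 + U) - 1*17689 = (-33592 - 1674) - 1*17689 = -35266 - 17689 = -52955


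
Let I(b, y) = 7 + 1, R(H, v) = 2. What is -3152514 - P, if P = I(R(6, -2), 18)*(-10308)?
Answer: -3070050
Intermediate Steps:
I(b, y) = 8
P = -82464 (P = 8*(-10308) = -82464)
-3152514 - P = -3152514 - 1*(-82464) = -3152514 + 82464 = -3070050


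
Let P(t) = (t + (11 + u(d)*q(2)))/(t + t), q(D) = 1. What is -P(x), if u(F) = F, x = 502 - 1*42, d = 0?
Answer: -471/920 ≈ -0.51196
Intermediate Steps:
x = 460 (x = 502 - 42 = 460)
P(t) = (11 + t)/(2*t) (P(t) = (t + (11 + 0*1))/(t + t) = (t + (11 + 0))/((2*t)) = (t + 11)*(1/(2*t)) = (11 + t)*(1/(2*t)) = (11 + t)/(2*t))
-P(x) = -(11 + 460)/(2*460) = -471/(2*460) = -1*471/920 = -471/920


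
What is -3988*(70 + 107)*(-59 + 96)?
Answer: -26117412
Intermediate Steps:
-3988*(70 + 107)*(-59 + 96) = -705876*37 = -3988*6549 = -26117412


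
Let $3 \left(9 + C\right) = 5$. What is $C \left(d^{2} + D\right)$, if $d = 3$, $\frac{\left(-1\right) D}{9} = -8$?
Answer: $-594$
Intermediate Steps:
$D = 72$ ($D = \left(-9\right) \left(-8\right) = 72$)
$C = - \frac{22}{3}$ ($C = -9 + \frac{1}{3} \cdot 5 = -9 + \frac{5}{3} = - \frac{22}{3} \approx -7.3333$)
$C \left(d^{2} + D\right) = - \frac{22 \left(3^{2} + 72\right)}{3} = - \frac{22 \left(9 + 72\right)}{3} = \left(- \frac{22}{3}\right) 81 = -594$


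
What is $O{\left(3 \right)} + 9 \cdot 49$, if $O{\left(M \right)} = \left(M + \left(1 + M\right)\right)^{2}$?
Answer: $490$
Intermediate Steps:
$O{\left(M \right)} = \left(1 + 2 M\right)^{2}$
$O{\left(3 \right)} + 9 \cdot 49 = \left(1 + 2 \cdot 3\right)^{2} + 9 \cdot 49 = \left(1 + 6\right)^{2} + 441 = 7^{2} + 441 = 49 + 441 = 490$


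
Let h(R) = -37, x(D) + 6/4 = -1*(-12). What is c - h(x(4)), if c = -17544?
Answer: -17507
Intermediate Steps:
x(D) = 21/2 (x(D) = -3/2 - 1*(-12) = -3/2 + 12 = 21/2)
c - h(x(4)) = -17544 - 1*(-37) = -17544 + 37 = -17507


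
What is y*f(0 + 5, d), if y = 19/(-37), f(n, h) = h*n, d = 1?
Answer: -95/37 ≈ -2.5676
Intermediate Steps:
y = -19/37 (y = 19*(-1/37) = -19/37 ≈ -0.51351)
y*f(0 + 5, d) = -19*(0 + 5)/37 = -19*5/37 = -19/37*5 = -95/37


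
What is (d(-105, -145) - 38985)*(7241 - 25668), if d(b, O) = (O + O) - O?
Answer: 721048510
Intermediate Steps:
d(b, O) = O (d(b, O) = 2*O - O = O)
(d(-105, -145) - 38985)*(7241 - 25668) = (-145 - 38985)*(7241 - 25668) = -39130*(-18427) = 721048510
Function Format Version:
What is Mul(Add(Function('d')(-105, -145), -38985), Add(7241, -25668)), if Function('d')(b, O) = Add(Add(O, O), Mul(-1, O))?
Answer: 721048510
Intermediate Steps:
Function('d')(b, O) = O (Function('d')(b, O) = Add(Mul(2, O), Mul(-1, O)) = O)
Mul(Add(Function('d')(-105, -145), -38985), Add(7241, -25668)) = Mul(Add(-145, -38985), Add(7241, -25668)) = Mul(-39130, -18427) = 721048510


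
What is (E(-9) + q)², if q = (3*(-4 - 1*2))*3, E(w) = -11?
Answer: 4225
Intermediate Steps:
q = -54 (q = (3*(-4 - 2))*3 = (3*(-6))*3 = -18*3 = -54)
(E(-9) + q)² = (-11 - 54)² = (-65)² = 4225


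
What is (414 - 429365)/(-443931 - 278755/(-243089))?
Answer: 104273269639/107914464104 ≈ 0.96626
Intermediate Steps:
(414 - 429365)/(-443931 - 278755/(-243089)) = -428951/(-443931 - 278755*(-1/243089)) = -428951/(-443931 + 278755/243089) = -428951/(-107914464104/243089) = -428951*(-243089/107914464104) = 104273269639/107914464104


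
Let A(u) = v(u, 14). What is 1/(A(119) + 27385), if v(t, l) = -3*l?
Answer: 1/27343 ≈ 3.6572e-5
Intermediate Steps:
A(u) = -42 (A(u) = -3*14 = -42)
1/(A(119) + 27385) = 1/(-42 + 27385) = 1/27343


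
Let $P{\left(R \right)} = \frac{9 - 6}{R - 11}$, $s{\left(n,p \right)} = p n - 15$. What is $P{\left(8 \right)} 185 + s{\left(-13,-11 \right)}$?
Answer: $-57$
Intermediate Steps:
$s{\left(n,p \right)} = -15 + n p$ ($s{\left(n,p \right)} = n p - 15 = -15 + n p$)
$P{\left(R \right)} = \frac{3}{-11 + R}$
$P{\left(8 \right)} 185 + s{\left(-13,-11 \right)} = \frac{3}{-11 + 8} \cdot 185 - -128 = \frac{3}{-3} \cdot 185 + \left(-15 + 143\right) = 3 \left(- \frac{1}{3}\right) 185 + 128 = \left(-1\right) 185 + 128 = -185 + 128 = -57$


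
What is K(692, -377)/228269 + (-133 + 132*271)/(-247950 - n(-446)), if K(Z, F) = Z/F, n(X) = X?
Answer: -3067171414675/21299553947152 ≈ -0.14400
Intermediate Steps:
K(692, -377)/228269 + (-133 + 132*271)/(-247950 - n(-446)) = (692/(-377))/228269 + (-133 + 132*271)/(-247950 - 1*(-446)) = (692*(-1/377))*(1/228269) + (-133 + 35772)/(-247950 + 446) = -692/377*1/228269 + 35639/(-247504) = -692/86057413 + 35639*(-1/247504) = -692/86057413 - 35639/247504 = -3067171414675/21299553947152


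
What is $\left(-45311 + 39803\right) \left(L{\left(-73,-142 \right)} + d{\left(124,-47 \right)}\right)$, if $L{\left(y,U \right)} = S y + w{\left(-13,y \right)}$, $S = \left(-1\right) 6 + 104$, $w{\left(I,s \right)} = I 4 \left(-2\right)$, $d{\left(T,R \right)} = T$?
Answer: $38148408$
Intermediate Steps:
$w{\left(I,s \right)} = - 8 I$ ($w{\left(I,s \right)} = 4 I \left(-2\right) = - 8 I$)
$S = 98$ ($S = -6 + 104 = 98$)
$L{\left(y,U \right)} = 104 + 98 y$ ($L{\left(y,U \right)} = 98 y - -104 = 98 y + 104 = 104 + 98 y$)
$\left(-45311 + 39803\right) \left(L{\left(-73,-142 \right)} + d{\left(124,-47 \right)}\right) = \left(-45311 + 39803\right) \left(\left(104 + 98 \left(-73\right)\right) + 124\right) = - 5508 \left(\left(104 - 7154\right) + 124\right) = - 5508 \left(-7050 + 124\right) = \left(-5508\right) \left(-6926\right) = 38148408$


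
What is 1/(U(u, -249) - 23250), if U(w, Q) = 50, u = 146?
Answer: -1/23200 ≈ -4.3103e-5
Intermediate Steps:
1/(U(u, -249) - 23250) = 1/(50 - 23250) = 1/(-23200) = -1/23200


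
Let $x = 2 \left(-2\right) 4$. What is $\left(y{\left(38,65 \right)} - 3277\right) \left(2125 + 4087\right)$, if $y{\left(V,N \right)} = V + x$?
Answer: $-20220060$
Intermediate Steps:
$x = -16$ ($x = \left(-4\right) 4 = -16$)
$y{\left(V,N \right)} = -16 + V$ ($y{\left(V,N \right)} = V - 16 = -16 + V$)
$\left(y{\left(38,65 \right)} - 3277\right) \left(2125 + 4087\right) = \left(\left(-16 + 38\right) - 3277\right) \left(2125 + 4087\right) = \left(22 - 3277\right) 6212 = \left(-3255\right) 6212 = -20220060$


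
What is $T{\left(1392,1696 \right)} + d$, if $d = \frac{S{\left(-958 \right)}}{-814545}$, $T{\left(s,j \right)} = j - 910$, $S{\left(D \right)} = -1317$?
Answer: $\frac{213411229}{271515} \approx 786.0$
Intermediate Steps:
$T{\left(s,j \right)} = -910 + j$
$d = \frac{439}{271515}$ ($d = - \frac{1317}{-814545} = \left(-1317\right) \left(- \frac{1}{814545}\right) = \frac{439}{271515} \approx 0.0016169$)
$T{\left(1392,1696 \right)} + d = \left(-910 + 1696\right) + \frac{439}{271515} = 786 + \frac{439}{271515} = \frac{213411229}{271515}$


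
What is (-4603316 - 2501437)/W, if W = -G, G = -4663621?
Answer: -7104753/4663621 ≈ -1.5234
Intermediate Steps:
W = 4663621 (W = -1*(-4663621) = 4663621)
(-4603316 - 2501437)/W = (-4603316 - 2501437)/4663621 = -7104753*1/4663621 = -7104753/4663621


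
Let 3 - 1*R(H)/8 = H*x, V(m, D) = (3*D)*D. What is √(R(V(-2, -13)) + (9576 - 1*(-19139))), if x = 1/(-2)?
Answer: √30767 ≈ 175.41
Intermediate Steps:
V(m, D) = 3*D²
x = -½ ≈ -0.50000
R(H) = 24 + 4*H (R(H) = 24 - 8*H*(-1)/2 = 24 - (-4)*H = 24 + 4*H)
√(R(V(-2, -13)) + (9576 - 1*(-19139))) = √((24 + 4*(3*(-13)²)) + (9576 - 1*(-19139))) = √((24 + 4*(3*169)) + (9576 + 19139)) = √((24 + 4*507) + 28715) = √((24 + 2028) + 28715) = √(2052 + 28715) = √30767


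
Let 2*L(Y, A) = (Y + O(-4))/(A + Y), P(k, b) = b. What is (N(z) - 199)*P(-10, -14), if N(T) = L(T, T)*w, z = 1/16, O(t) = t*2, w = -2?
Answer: 1897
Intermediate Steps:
O(t) = 2*t
L(Y, A) = (-8 + Y)/(2*(A + Y)) (L(Y, A) = ((Y + 2*(-4))/(A + Y))/2 = ((Y - 8)/(A + Y))/2 = ((-8 + Y)/(A + Y))/2 = (-8 + Y)/(2*(A + Y)))
z = 1/16 ≈ 0.062500
N(T) = -(-4 + T/2)/T (N(T) = ((-4 + T/2)/(T + T))*(-2) = ((-4 + T/2)/((2*T)))*(-2) = ((1/(2*T))*(-4 + T/2))*(-2) = ((-4 + T/2)/(2*T))*(-2) = -(-4 + T/2)/T)
(N(z) - 199)*P(-10, -14) = ((8 - 1*1/16)/(2*(1/16)) - 199)*(-14) = ((½)*16*(8 - 1/16) - 199)*(-14) = ((½)*16*(127/16) - 199)*(-14) = (127/2 - 199)*(-14) = -271/2*(-14) = 1897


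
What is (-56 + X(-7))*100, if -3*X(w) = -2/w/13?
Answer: -1529000/273 ≈ -5600.7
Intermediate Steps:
X(w) = 2/(39*w) (X(w) = -(-2/w)/(3*13) = -(-2)/(39*w) = 2/(39*w))
(-56 + X(-7))*100 = (-56 + (2/39)/(-7))*100 = (-56 + (2/39)*(-⅐))*100 = (-56 - 2/273)*100 = -15290/273*100 = -1529000/273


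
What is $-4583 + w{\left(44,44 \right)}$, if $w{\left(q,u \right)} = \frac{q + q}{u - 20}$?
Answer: $- \frac{13738}{3} \approx -4579.3$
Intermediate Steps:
$w{\left(q,u \right)} = \frac{2 q}{-20 + u}$
$-4583 + w{\left(44,44 \right)} = -4583 + 2 \cdot 44 \frac{1}{-20 + 44} = -4583 + 2 \cdot 44 \cdot \frac{1}{24} = -4583 + \frac{11}{3} = - \frac{13738}{3}$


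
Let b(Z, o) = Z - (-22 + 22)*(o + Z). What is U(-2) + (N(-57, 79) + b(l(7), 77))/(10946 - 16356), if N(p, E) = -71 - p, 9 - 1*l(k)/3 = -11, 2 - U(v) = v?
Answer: 10797/2705 ≈ 3.9915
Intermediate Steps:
U(v) = 2 - v
l(k) = 60 (l(k) = 27 - 3*(-11) = 27 + 33 = 60)
b(Z, o) = Z (b(Z, o) = Z - 0*(Z + o) = Z - 1*0 = Z + 0 = Z)
U(-2) + (N(-57, 79) + b(l(7), 77))/(10946 - 16356) = (2 - 1*(-2)) + ((-71 - 1*(-57)) + 60)/(10946 - 16356) = (2 + 2) + ((-71 + 57) + 60)/(-5410) = 4 + (-14 + 60)*(-1/5410) = 4 + 46*(-1/5410) = 4 - 23/2705 = 10797/2705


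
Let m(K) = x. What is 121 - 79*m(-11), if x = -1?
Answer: 200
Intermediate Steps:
m(K) = -1
121 - 79*m(-11) = 121 - 79*(-1) = 121 + 79 = 200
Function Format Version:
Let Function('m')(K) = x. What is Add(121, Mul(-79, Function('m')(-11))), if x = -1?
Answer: 200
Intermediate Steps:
Function('m')(K) = -1
Add(121, Mul(-79, Function('m')(-11))) = Add(121, Mul(-79, -1)) = Add(121, 79) = 200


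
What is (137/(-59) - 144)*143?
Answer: -1234519/59 ≈ -20924.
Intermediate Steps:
(137/(-59) - 144)*143 = (137*(-1/59) - 144)*143 = (-137/59 - 144)*143 = -8633/59*143 = -1234519/59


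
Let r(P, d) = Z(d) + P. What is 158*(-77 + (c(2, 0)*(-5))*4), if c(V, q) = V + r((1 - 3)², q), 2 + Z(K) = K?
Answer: -24806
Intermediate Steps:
Z(K) = -2 + K
r(P, d) = -2 + P + d (r(P, d) = (-2 + d) + P = -2 + P + d)
c(V, q) = 2 + V + q (c(V, q) = V + (-2 + (1 - 3)² + q) = V + (-2 + (-2)² + q) = V + (-2 + 4 + q) = V + (2 + q) = 2 + V + q)
158*(-77 + (c(2, 0)*(-5))*4) = 158*(-77 + ((2 + 2 + 0)*(-5))*4) = 158*(-77 + (4*(-5))*4) = 158*(-77 - 20*4) = 158*(-77 - 80) = 158*(-157) = -24806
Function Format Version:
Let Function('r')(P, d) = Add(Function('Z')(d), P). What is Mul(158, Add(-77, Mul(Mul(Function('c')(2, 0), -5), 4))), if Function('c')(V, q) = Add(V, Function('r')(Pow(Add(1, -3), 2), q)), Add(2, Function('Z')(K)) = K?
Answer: -24806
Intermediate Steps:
Function('Z')(K) = Add(-2, K)
Function('r')(P, d) = Add(-2, P, d) (Function('r')(P, d) = Add(Add(-2, d), P) = Add(-2, P, d))
Function('c')(V, q) = Add(2, V, q) (Function('c')(V, q) = Add(V, Add(-2, Pow(Add(1, -3), 2), q)) = Add(V, Add(-2, Pow(-2, 2), q)) = Add(V, Add(-2, 4, q)) = Add(V, Add(2, q)) = Add(2, V, q))
Mul(158, Add(-77, Mul(Mul(Function('c')(2, 0), -5), 4))) = Mul(158, Add(-77, Mul(Mul(Add(2, 2, 0), -5), 4))) = Mul(158, Add(-77, Mul(Mul(4, -5), 4))) = Mul(158, Add(-77, Mul(-20, 4))) = Mul(158, Add(-77, -80)) = Mul(158, -157) = -24806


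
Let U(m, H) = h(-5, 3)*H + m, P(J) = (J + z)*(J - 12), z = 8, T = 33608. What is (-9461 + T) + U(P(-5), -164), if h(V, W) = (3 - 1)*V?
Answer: 25736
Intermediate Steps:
h(V, W) = 2*V
P(J) = (-12 + J)*(8 + J) (P(J) = (J + 8)*(J - 12) = (8 + J)*(-12 + J) = (-12 + J)*(8 + J))
U(m, H) = m - 10*H (U(m, H) = (2*(-5))*H + m = -10*H + m = m - 10*H)
(-9461 + T) + U(P(-5), -164) = (-9461 + 33608) + ((-96 + (-5)**2 - 4*(-5)) - 10*(-164)) = 24147 + ((-96 + 25 + 20) + 1640) = 24147 + (-51 + 1640) = 24147 + 1589 = 25736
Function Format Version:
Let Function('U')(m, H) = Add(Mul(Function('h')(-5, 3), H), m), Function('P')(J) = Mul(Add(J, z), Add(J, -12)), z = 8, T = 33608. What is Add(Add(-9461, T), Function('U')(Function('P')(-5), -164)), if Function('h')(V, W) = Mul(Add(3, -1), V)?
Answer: 25736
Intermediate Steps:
Function('h')(V, W) = Mul(2, V)
Function('P')(J) = Mul(Add(-12, J), Add(8, J)) (Function('P')(J) = Mul(Add(J, 8), Add(J, -12)) = Mul(Add(8, J), Add(-12, J)) = Mul(Add(-12, J), Add(8, J)))
Function('U')(m, H) = Add(m, Mul(-10, H)) (Function('U')(m, H) = Add(Mul(Mul(2, -5), H), m) = Add(Mul(-10, H), m) = Add(m, Mul(-10, H)))
Add(Add(-9461, T), Function('U')(Function('P')(-5), -164)) = Add(Add(-9461, 33608), Add(Add(-96, Pow(-5, 2), Mul(-4, -5)), Mul(-10, -164))) = Add(24147, Add(Add(-96, 25, 20), 1640)) = Add(24147, Add(-51, 1640)) = Add(24147, 1589) = 25736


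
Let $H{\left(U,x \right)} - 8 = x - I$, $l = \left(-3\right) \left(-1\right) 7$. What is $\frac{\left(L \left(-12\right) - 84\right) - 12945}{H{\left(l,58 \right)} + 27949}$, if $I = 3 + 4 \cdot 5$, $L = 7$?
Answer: $- \frac{13113}{27992} \approx -0.46846$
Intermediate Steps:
$I = 23$ ($I = 3 + 20 = 23$)
$l = 21$ ($l = 3 \cdot 7 = 21$)
$H{\left(U,x \right)} = -15 + x$ ($H{\left(U,x \right)} = 8 + \left(x - 23\right) = 8 + \left(-23 + x\right) = -15 + x$)
$\frac{\left(L \left(-12\right) - 84\right) - 12945}{H{\left(l,58 \right)} + 27949} = \frac{\left(7 \left(-12\right) - 84\right) - 12945}{\left(-15 + 58\right) + 27949} = \frac{\left(-84 - 84\right) - 12945}{43 + 27949} = \frac{-168 - 12945}{27992} = \left(-13113\right) \frac{1}{27992} = - \frac{13113}{27992}$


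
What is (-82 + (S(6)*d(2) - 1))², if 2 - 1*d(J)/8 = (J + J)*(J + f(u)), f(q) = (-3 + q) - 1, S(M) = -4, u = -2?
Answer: 434281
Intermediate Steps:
f(q) = -4 + q
d(J) = 16 - 16*J*(-6 + J) (d(J) = 16 - 8*(J + J)*(J + (-4 - 2)) = 16 - 8*2*J*(J - 6) = 16 - 8*2*J*(-6 + J) = 16 - 16*J*(-6 + J))
(-82 + (S(6)*d(2) - 1))² = (-82 + (-4*(16 - 16*2² + 96*2) - 1))² = (-82 + (-4*(16 - 16*4 + 192) - 1))² = (-82 + (-4*(16 - 64 + 192) - 1))² = (-82 + (-4*144 - 1))² = (-82 + (-576 - 1))² = (-82 - 577)² = (-659)² = 434281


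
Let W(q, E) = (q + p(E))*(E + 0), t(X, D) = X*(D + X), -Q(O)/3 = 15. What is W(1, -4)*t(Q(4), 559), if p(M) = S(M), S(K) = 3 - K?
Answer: 740160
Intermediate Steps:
Q(O) = -45 (Q(O) = -3*15 = -45)
p(M) = 3 - M
W(q, E) = E*(3 + q - E) (W(q, E) = (q + (3 - E))*(E + 0) = (3 + q - E)*E = E*(3 + q - E))
W(1, -4)*t(Q(4), 559) = (-4*(3 + 1 - 1*(-4)))*(-45*(559 - 45)) = (-4*(3 + 1 + 4))*(-45*514) = -4*8*(-23130) = -32*(-23130) = 740160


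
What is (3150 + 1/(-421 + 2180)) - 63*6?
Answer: 4875949/1759 ≈ 2772.0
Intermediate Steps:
(3150 + 1/(-421 + 2180)) - 63*6 = (3150 + 1/1759) - 378 = 5540851/1759 - 378 = 4875949/1759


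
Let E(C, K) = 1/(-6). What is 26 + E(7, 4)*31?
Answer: 125/6 ≈ 20.833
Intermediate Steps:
E(C, K) = -⅙
26 + E(7, 4)*31 = 26 - ⅙*31 = 26 - 31/6 = 125/6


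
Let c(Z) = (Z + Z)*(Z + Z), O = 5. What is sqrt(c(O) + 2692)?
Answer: 2*sqrt(698) ≈ 52.839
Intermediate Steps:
c(Z) = 4*Z**2 (c(Z) = (2*Z)*(2*Z) = 4*Z**2)
sqrt(c(O) + 2692) = sqrt(4*5**2 + 2692) = sqrt(4*25 + 2692) = sqrt(100 + 2692) = sqrt(2792) = 2*sqrt(698)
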